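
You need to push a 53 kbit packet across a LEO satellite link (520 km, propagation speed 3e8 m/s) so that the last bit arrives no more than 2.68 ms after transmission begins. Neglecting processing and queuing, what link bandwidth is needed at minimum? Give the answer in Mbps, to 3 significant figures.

Propagation delay = 520000 / 300000000 = 1.73333 ms.
Transmission budget = 2.68 − 1.73333 = 0.946667 ms.
R ≥ L / t_tx = 53000 bits / 0.000946667 s = 56.0 Mbps.

56.0 Mbps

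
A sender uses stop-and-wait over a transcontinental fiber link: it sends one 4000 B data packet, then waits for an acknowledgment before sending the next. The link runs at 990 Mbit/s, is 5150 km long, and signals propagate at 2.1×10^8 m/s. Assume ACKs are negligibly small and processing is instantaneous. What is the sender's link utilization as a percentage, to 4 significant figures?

t_tx = L/R = 32000/990000000 = 3.23232e-05 s.
t_prop = 5150000/210000000 = 0.0245238 s; RTT = 0.0490476 s.
Cycle = t_tx + RTT = 0.0490799 s.
Utilization = t_tx / cycle = 3.23232e-05/0.0490799 = 0.06586 %.

0.06586 %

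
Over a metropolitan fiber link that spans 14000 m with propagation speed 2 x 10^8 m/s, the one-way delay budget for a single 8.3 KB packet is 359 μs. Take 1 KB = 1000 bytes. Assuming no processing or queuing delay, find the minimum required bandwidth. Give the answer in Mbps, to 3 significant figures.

L = 66400 bits.
Propagation delay = 14000 / 200000000 = 70 μs.
Transmission budget = 359 − 70 = 289 μs.
R ≥ L / t_tx = 66400 bits / 0.000289 s = 230 Mbps.

230 Mbps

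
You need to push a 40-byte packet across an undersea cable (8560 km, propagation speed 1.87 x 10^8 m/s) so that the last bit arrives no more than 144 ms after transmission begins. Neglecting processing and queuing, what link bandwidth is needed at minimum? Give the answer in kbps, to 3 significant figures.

L = 320 bits.
Propagation delay = 8560000 / 187000000 = 45.7754 ms.
Transmission budget = 144 − 45.7754 = 98.2246 ms.
R ≥ L / t_tx = 320 bits / 0.0982246 s = 3.26 kbps.

3.26 kbps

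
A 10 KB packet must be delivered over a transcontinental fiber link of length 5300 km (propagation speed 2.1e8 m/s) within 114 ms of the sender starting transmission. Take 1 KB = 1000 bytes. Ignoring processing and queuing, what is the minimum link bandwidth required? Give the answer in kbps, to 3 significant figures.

L = 80000 bits.
Propagation delay = 5300000 / 210000000 = 25.2381 ms.
Transmission budget = 114 − 25.2381 = 88.7619 ms.
R ≥ L / t_tx = 80000 bits / 0.0887619 s = 901 kbps.

901 kbps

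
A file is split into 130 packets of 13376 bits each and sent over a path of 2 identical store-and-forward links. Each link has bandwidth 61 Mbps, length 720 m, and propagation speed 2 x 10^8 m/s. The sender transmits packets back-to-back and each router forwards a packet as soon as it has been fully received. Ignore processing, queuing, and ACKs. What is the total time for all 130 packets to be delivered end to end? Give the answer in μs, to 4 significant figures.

Per-hop transmission t_tx = L/R = 13376/61000000 = 219.279 μs.
Per-hop propagation t_prop = 720/200000000 = 3.6 μs.
Pipeline fill: first packet needs 2·t_tx to clear all hops; remaining 129 packets each add one t_tx.
Total = (2+130-1)·t_tx + 2·t_prop = 131·219.279 + 2·3.6 = 28730 μs.

28730 μs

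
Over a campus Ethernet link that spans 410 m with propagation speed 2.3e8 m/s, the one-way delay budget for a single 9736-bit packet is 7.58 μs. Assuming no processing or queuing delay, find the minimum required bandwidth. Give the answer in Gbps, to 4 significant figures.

1.679 Gbps

Propagation delay = 410 / 2.3e+08 = 1.78261 μs.
Transmission budget = 7.58 − 1.78261 = 5.79739 μs.
R ≥ L / t_tx = 9736 bits / 5.79739e-06 s = 1.679 Gbps.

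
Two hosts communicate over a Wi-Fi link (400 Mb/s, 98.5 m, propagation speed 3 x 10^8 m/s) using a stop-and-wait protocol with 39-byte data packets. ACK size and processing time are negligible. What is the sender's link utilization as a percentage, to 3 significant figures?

t_tx = L/R = 312/400000000 = 7.8e-07 s.
t_prop = 98.5/300000000 = 3.28333e-07 s; RTT = 6.56667e-07 s.
Cycle = t_tx + RTT = 1.43667e-06 s.
Utilization = t_tx / cycle = 7.8e-07/1.43667e-06 = 54.3 %.

54.3 %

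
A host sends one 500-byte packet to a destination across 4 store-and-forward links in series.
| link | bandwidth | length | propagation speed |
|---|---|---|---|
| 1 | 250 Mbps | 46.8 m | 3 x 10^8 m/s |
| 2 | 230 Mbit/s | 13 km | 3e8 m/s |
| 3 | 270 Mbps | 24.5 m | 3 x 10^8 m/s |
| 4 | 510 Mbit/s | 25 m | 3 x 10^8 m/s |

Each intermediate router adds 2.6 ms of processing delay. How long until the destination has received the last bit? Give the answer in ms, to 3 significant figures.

7.90 ms

L = 500 × 8 = 4000 bits.
Transmission delays (L/R per hop): 0.016, 0.0173913, 0.0148148, 0.00784314 ms; sum = 0.0560493 ms.
Propagation delays (d/s per hop): 0.000156, 0.0433333, 8.16667e-05, 8.33333e-05 ms; sum = 0.0436543 ms.
Processing at 3 router(s): 3 × 2.6 ms = 7.8 ms.
End-to-end = 7.90 ms.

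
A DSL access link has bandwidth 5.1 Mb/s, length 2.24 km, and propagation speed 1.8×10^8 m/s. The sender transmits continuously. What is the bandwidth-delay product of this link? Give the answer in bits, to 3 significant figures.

63.5 bits

Propagation delay = 2240 / 180000000 = 1.24444e-05 s.
BDP = R × t_prop = 5100000 × 1.24444e-05 = 63.4667 bits.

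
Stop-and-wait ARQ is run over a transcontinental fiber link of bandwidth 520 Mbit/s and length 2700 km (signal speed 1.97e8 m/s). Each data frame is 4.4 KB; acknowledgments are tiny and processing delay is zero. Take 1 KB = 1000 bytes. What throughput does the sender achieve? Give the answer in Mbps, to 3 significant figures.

1.28 Mbps

t_tx = L/R = 35200/520000000 = 6.76923e-05 s.
t_prop = 2700000/197000000 = 0.0137056 s; RTT = 0.0274112 s.
Cycle = t_tx + RTT = 0.0274789 s.
Throughput = L / cycle = 35200 / 0.0274789 = 1.28 Mbps.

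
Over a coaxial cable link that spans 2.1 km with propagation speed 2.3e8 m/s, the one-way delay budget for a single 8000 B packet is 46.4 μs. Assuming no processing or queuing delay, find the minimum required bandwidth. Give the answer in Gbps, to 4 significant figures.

L = 64000 bits.
Propagation delay = 2100 / 2.3e+08 = 9.13043 μs.
Transmission budget = 46.4 − 9.13043 = 37.2696 μs.
R ≥ L / t_tx = 64000 bits / 3.72696e-05 s = 1.717 Gbps.

1.717 Gbps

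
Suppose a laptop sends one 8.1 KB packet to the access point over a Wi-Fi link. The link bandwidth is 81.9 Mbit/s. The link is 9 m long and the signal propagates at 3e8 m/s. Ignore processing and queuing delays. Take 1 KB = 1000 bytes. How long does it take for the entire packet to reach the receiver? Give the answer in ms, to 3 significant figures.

L = 64800 bits.
Transmission delay = L/R = 64800 / 81900000 = 0.791209 ms.
Propagation delay = d/s = 9 m / 300000000 m/s = 3e-05 ms.
Total = 0.791 ms.

0.791 ms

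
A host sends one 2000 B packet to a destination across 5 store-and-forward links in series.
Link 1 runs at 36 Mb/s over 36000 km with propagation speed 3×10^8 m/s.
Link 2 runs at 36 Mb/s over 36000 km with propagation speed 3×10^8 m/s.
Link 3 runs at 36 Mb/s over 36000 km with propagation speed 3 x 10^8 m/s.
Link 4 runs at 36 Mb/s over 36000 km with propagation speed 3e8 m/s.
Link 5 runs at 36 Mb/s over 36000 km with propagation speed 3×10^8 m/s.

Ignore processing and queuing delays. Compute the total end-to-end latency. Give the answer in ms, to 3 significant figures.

602 ms

L = 2000 × 8 = 16000 bits.
Transmission delay per hop = L/R = 16000/36000000 = 0.444444 ms; 5 hops → 2.22222 ms.
Propagation delays (d/s per hop): 120, 120, 120, 120, 120 ms; sum = 600 ms.
End-to-end = 602 ms.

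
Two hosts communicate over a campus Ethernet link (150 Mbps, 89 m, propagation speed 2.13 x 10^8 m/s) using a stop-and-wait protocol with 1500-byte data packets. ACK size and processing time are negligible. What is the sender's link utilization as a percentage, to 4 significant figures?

t_tx = L/R = 12000/150000000 = 8e-05 s.
t_prop = 89/213000000 = 4.1784e-07 s; RTT = 8.35681e-07 s.
Cycle = t_tx + RTT = 8.08357e-05 s.
Utilization = t_tx / cycle = 8e-05/8.08357e-05 = 98.97 %.

98.97 %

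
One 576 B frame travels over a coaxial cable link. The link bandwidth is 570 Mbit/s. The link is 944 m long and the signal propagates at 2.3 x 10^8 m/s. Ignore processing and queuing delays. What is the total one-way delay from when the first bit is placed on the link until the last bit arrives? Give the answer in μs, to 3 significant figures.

12.2 μs

L = 576 × 8 = 4608 bits.
Transmission delay = L/R = 4608 / 570000000 = 8.08421 μs.
Propagation delay = d/s = 944 m / 2.3e+08 m/s = 4.10435 μs.
Total = 12.2 μs.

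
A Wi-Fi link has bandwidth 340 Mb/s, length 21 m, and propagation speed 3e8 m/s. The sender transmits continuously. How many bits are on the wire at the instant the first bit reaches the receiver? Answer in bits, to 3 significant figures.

23.8 bits

Propagation delay = 21 / 300000000 = 7e-08 s.
BDP = R × t_prop = 340000000 × 7e-08 = 23.8 bits.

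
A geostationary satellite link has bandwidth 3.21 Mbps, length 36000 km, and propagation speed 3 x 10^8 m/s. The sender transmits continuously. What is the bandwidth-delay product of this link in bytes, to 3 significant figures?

Propagation delay = 36000000 / 300000000 = 0.12 s.
BDP = R × t_prop = 3210000 × 0.12 = 385200 bits.
In bytes: 385200/8 = 48200 bytes.

48200 bytes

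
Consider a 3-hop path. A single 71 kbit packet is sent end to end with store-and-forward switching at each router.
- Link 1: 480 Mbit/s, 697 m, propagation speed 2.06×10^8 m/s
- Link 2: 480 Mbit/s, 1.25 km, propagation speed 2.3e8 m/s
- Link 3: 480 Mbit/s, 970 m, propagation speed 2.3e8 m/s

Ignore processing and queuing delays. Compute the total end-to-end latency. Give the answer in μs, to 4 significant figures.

L = 71000 bits.
Transmission delay per hop = L/R = 71000/480000000 = 147.917 μs; 3 hops → 443.75 μs.
Propagation delays (d/s per hop): 3.3835, 5.43478, 4.21739 μs; sum = 13.0357 μs.
End-to-end = 456.8 μs.

456.8 μs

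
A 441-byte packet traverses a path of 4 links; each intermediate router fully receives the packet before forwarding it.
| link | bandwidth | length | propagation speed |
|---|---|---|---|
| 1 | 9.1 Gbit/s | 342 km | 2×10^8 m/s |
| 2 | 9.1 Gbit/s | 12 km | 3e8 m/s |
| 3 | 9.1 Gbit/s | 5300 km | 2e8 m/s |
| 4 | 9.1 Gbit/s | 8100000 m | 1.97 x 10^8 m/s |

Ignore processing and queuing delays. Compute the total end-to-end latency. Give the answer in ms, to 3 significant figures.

L = 441 × 8 = 3528 bits.
Transmission delay per hop = L/R = 3528/9100000000 = 0.000387692 ms; 4 hops → 0.00155077 ms.
Propagation delays (d/s per hop): 1.71, 0.04, 26.5, 41.1168 ms; sum = 69.3668 ms.
End-to-end = 69.4 ms.

69.4 ms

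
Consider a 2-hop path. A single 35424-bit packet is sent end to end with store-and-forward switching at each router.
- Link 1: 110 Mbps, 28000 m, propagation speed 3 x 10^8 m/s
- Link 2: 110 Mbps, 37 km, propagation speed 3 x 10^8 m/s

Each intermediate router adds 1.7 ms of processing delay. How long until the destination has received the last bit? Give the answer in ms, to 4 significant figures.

2.561 ms

Transmission delay per hop = L/R = 35424/110000000 = 0.322036 ms; 2 hops → 0.644073 ms.
Propagation delays (d/s per hop): 0.0933333, 0.123333 ms; sum = 0.216667 ms.
Processing at 1 router(s): 1 × 1.7 ms = 1.7 ms.
End-to-end = 2.561 ms.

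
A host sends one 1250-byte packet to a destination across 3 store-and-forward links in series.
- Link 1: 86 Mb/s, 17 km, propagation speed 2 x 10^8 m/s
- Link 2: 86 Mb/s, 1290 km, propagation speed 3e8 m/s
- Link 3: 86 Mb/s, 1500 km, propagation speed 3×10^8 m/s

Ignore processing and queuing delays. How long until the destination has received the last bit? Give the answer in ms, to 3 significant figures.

9.73 ms

L = 1250 × 8 = 10000 bits.
Transmission delay per hop = L/R = 10000/86000000 = 0.116279 ms; 3 hops → 0.348837 ms.
Propagation delays (d/s per hop): 0.085, 4.3, 5 ms; sum = 9.385 ms.
End-to-end = 9.73 ms.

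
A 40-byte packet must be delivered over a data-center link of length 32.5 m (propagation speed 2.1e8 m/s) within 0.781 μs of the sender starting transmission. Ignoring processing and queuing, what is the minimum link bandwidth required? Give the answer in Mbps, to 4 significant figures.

511.0 Mbps

L = 320 bits.
Propagation delay = 32.5 / 210000000 = 0.154762 μs.
Transmission budget = 0.781 − 0.154762 = 0.626238 μs.
R ≥ L / t_tx = 320 bits / 6.26238e-07 s = 511.0 Mbps.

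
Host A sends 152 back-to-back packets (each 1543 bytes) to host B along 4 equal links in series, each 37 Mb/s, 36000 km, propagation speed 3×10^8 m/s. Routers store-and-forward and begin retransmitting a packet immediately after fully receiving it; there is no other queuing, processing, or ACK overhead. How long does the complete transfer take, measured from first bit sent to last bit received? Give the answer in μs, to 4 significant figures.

Per-hop transmission t_tx = L/R = 12344/37000000 = 333.622 μs.
Per-hop propagation t_prop = 36000000/300000000 = 120000 μs.
Pipeline fill: first packet needs 4·t_tx to clear all hops; remaining 151 packets each add one t_tx.
Total = (4+152-1)·t_tx + 4·t_prop = 155·333.622 + 4·120000 = 531700 μs.

531700 μs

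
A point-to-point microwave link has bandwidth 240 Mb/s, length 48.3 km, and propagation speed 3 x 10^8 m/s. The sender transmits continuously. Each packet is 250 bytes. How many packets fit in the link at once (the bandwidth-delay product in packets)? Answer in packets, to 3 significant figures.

Propagation delay = 48300 / 300000000 = 0.000161 s.
BDP = R × t_prop = 240000000 × 0.000161 = 38640 bits.
In packets of 2000 bits: 19.3 packets.

19.3 packets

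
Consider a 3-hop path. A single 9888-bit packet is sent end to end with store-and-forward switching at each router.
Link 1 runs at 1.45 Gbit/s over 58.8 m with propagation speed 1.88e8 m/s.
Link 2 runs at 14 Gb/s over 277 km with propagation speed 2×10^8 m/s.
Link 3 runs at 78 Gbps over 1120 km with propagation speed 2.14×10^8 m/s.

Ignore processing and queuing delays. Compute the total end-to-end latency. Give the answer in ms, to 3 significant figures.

6.63 ms

Transmission delays (L/R per hop): 0.00681931, 0.000706286, 0.000126769 ms; sum = 0.00765237 ms.
Propagation delays (d/s per hop): 0.000312766, 1.385, 5.23364 ms; sum = 6.61896 ms.
End-to-end = 6.63 ms.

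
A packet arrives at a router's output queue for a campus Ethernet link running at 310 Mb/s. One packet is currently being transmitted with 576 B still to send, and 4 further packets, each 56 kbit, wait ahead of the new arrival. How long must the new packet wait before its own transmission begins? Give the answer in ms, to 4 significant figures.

Each queued packet: L/R = 56000/310000000 = 0.180645 ms.
4 queued → 0.722581 ms.
Plus remaining 4608 bits of current packet: 0.0148645 ms.
Queuing delay = 0.7374 ms.

0.7374 ms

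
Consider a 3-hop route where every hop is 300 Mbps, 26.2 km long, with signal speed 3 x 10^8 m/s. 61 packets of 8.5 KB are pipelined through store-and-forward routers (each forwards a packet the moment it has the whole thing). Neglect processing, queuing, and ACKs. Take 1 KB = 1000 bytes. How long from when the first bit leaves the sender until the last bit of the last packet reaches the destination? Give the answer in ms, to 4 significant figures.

Per-hop transmission t_tx = L/R = 68000/300000000 = 0.226667 ms.
Per-hop propagation t_prop = 26200/300000000 = 0.0873333 ms.
Pipeline fill: first packet needs 3·t_tx to clear all hops; remaining 60 packets each add one t_tx.
Total = (3+61-1)·t_tx + 3·t_prop = 63·0.226667 + 3·0.0873333 = 14.54 ms.

14.54 ms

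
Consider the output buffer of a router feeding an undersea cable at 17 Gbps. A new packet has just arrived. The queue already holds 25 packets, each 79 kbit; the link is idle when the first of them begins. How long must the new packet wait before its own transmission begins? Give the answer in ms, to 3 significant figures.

0.116 ms

Each queued packet: L/R = 79000/17000000000 = 0.00464706 ms.
25 queued → 0.116176 ms.
Queuing delay = 0.116 ms.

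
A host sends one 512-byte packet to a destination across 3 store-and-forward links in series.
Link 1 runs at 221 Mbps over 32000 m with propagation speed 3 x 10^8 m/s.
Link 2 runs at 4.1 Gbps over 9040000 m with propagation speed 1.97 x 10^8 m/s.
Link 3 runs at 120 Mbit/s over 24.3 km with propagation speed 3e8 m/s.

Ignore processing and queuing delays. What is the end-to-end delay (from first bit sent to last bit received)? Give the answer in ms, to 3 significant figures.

46.1 ms

L = 512 × 8 = 4096 bits.
Transmission delays (L/R per hop): 0.0185339, 0.000999024, 0.0341333 ms; sum = 0.0536663 ms.
Propagation delays (d/s per hop): 0.106667, 45.8883, 0.081 ms; sum = 46.076 ms.
End-to-end = 46.1 ms.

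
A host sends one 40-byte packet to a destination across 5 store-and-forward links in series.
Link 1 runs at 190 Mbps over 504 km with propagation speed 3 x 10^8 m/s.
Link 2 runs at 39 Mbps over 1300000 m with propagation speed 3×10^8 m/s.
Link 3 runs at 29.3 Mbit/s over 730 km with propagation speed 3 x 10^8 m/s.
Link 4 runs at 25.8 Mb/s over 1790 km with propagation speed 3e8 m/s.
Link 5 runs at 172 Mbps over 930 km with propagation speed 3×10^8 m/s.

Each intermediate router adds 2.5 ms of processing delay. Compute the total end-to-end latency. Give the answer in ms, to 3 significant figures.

L = 40 × 8 = 320 bits.
Transmission delays (L/R per hop): 0.00168421, 0.00820513, 0.0109215, 0.0124031, 0.00186047 ms; sum = 0.0350744 ms.
Propagation delays (d/s per hop): 1.68, 4.33333, 2.43333, 5.96667, 3.1 ms; sum = 17.5133 ms.
Processing at 4 router(s): 4 × 2.5 ms = 10 ms.
End-to-end = 27.5 ms.

27.5 ms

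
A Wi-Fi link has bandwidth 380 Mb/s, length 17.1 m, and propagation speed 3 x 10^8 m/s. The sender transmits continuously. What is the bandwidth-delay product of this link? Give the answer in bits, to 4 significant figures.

Propagation delay = 17.1 / 300000000 = 5.7e-08 s.
BDP = R × t_prop = 380000000 × 5.7e-08 = 21.66 bits.

21.66 bits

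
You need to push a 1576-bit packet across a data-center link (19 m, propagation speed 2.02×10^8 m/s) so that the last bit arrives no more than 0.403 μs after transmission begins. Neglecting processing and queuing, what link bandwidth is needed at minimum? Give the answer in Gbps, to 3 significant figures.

5.10 Gbps

Propagation delay = 19 / 202000000 = 0.0940594 μs.
Transmission budget = 0.403 − 0.0940594 = 0.308941 μs.
R ≥ L / t_tx = 1576 bits / 3.08941e-07 s = 5.10 Gbps.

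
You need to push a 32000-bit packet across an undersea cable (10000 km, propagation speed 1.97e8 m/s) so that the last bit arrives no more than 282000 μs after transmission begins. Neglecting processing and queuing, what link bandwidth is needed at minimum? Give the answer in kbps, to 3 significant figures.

Propagation delay = 10000000 / 197000000 = 50761.4 μs.
Transmission budget = 282000 − 50761.4 = 231239 μs.
R ≥ L / t_tx = 32000 bits / 0.231239 s = 138 kbps.

138 kbps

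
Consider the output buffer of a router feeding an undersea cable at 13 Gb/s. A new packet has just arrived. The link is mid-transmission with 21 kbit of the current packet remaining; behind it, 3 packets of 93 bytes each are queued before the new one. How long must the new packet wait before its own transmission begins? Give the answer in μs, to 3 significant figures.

1.79 μs

Each queued packet: L/R = 744/13000000000 = 0.0572308 μs.
3 queued → 0.171692 μs.
Plus remaining 21000 bits of current packet: 1.61538 μs.
Queuing delay = 1.79 μs.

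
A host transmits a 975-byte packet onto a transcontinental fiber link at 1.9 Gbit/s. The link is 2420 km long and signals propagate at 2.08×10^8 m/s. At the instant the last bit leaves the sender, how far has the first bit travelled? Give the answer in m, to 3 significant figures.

854 m

t_tx = L/R = 7800/1900000000 = 4.10526e-06 s.
Distance = s × t_tx = 208000000 × 4.10526e-06 = 854 m.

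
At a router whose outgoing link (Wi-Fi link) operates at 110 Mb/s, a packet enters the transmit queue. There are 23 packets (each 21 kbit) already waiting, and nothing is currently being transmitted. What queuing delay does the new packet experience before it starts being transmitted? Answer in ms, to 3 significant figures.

Each queued packet: L/R = 21000/110000000 = 0.190909 ms.
23 queued → 4.39091 ms.
Queuing delay = 4.39 ms.

4.39 ms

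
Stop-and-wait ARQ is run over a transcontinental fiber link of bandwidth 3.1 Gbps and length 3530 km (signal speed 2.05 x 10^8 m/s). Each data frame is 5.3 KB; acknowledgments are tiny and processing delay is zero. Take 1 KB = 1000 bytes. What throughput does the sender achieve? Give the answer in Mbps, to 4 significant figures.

1.231 Mbps

t_tx = L/R = 42400/3100000000 = 1.36774e-05 s.
t_prop = 3530000/2.05e+08 = 0.0172195 s; RTT = 0.034439 s.
Cycle = t_tx + RTT = 0.0344527 s.
Throughput = L / cycle = 42400 / 0.0344527 = 1.231 Mbps.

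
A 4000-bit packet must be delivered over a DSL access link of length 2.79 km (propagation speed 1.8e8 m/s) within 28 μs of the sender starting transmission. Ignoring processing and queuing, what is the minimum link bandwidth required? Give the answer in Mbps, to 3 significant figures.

Propagation delay = 2790 / 180000000 = 15.5 μs.
Transmission budget = 28 − 15.5 = 12.5 μs.
R ≥ L / t_tx = 4000 bits / 1.25e-05 s = 320 Mbps.

320 Mbps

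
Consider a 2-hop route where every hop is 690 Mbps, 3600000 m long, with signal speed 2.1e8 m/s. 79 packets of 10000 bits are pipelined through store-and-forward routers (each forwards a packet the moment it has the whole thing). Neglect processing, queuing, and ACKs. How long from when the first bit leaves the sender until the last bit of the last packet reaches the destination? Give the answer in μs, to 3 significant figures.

35400 μs

Per-hop transmission t_tx = L/R = 10000/690000000 = 14.4928 μs.
Per-hop propagation t_prop = 3600000/210000000 = 17142.9 μs.
Pipeline fill: first packet needs 2·t_tx to clear all hops; remaining 78 packets each add one t_tx.
Total = (2+79-1)·t_tx + 2·t_prop = 80·14.4928 + 2·17142.9 = 35400 μs.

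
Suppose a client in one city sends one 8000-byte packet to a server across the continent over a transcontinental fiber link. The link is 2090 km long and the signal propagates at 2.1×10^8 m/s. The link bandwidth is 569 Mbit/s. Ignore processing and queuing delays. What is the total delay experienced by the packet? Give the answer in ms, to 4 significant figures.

L = 8000 × 8 = 64000 bits.
Transmission delay = L/R = 64000 / 569000000 = 0.112478 ms.
Propagation delay = d/s = 2090000 m / 210000000 m/s = 9.95238 ms.
Total = 10.06 ms.

10.06 ms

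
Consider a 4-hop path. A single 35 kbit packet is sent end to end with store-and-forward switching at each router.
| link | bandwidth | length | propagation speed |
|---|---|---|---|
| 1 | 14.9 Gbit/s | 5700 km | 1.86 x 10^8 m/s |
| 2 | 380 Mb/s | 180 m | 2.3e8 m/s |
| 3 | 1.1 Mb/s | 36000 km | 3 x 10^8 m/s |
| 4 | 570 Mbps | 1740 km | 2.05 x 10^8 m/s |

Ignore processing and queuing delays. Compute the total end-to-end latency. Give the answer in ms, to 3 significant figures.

L = 35000 bits.
Transmission delays (L/R per hop): 0.00234899, 0.0921053, 31.8182, 0.0614035 ms; sum = 31.974 ms.
Propagation delays (d/s per hop): 30.6452, 0.000782609, 120, 8.4878 ms; sum = 159.134 ms.
End-to-end = 191 ms.

191 ms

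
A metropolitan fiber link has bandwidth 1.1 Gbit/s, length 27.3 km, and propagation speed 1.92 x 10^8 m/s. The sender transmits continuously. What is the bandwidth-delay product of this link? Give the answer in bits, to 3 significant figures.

156000 bits

Propagation delay = 27300 / 192000000 = 0.000142188 s.
BDP = R × t_prop = 1100000000 × 0.000142188 = 156406 bits.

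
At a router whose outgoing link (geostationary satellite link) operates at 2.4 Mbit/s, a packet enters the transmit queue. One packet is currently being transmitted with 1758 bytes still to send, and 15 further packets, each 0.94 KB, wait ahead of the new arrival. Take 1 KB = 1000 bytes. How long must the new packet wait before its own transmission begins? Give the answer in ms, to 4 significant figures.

52.86 ms

Each queued packet: L/R = 7520/2400000 = 3.13333 ms.
15 queued → 47 ms.
Plus remaining 14064 bits of current packet: 5.86 ms.
Queuing delay = 52.86 ms.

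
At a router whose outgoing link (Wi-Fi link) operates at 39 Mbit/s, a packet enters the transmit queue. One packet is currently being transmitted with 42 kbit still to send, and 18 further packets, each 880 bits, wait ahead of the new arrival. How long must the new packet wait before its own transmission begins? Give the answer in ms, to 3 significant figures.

1.48 ms

Each queued packet: L/R = 880/39000000 = 0.0225641 ms.
18 queued → 0.406154 ms.
Plus remaining 42000 bits of current packet: 1.07692 ms.
Queuing delay = 1.48 ms.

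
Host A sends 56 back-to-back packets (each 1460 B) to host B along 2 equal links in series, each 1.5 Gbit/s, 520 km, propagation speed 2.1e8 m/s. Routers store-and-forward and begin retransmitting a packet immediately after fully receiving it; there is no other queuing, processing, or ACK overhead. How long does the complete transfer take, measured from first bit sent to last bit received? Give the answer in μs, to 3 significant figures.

5400 μs

Per-hop transmission t_tx = L/R = 11680/1500000000 = 7.78667 μs.
Per-hop propagation t_prop = 520000/210000000 = 2476.19 μs.
Pipeline fill: first packet needs 2·t_tx to clear all hops; remaining 55 packets each add one t_tx.
Total = (2+56-1)·t_tx + 2·t_prop = 57·7.78667 + 2·2476.19 = 5400 μs.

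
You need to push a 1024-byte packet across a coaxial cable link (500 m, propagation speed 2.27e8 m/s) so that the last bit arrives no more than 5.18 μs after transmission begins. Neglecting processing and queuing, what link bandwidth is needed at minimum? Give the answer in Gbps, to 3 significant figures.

2.75 Gbps

L = 8192 bits.
Propagation delay = 500 / 227000000 = 2.20264 μs.
Transmission budget = 5.18 − 2.20264 = 2.97736 μs.
R ≥ L / t_tx = 8192 bits / 2.97736e-06 s = 2.75 Gbps.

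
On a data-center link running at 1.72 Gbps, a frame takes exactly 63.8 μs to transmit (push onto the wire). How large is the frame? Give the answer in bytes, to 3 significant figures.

13700 bytes

L = R × t_tx = 1720000000 b/s × 6.38e-05 s = 109736 bits.
In bytes: 109736 / 8 = 13700 bytes.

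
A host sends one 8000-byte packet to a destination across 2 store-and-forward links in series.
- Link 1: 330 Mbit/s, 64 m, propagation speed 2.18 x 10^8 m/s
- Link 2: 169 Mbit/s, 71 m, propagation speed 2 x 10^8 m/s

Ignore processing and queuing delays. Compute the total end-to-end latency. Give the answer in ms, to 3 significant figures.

0.573 ms

L = 8000 × 8 = 64000 bits.
Transmission delays (L/R per hop): 0.193939, 0.378698 ms; sum = 0.572638 ms.
Propagation delays (d/s per hop): 0.000293578, 0.000355 ms; sum = 0.000648578 ms.
End-to-end = 0.573 ms.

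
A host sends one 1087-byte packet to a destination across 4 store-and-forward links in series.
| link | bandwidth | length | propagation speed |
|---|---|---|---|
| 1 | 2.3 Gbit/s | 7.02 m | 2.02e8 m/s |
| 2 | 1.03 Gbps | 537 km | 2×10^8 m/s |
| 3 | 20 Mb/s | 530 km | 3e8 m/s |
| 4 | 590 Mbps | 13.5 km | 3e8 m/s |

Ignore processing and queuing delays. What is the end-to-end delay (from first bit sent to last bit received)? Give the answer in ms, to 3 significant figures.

L = 1087 × 8 = 8696 bits.
Transmission delays (L/R per hop): 0.00378087, 0.00844272, 0.4348, 0.014739 ms; sum = 0.461763 ms.
Propagation delays (d/s per hop): 3.47525e-05, 2.685, 1.76667, 0.045 ms; sum = 4.4967 ms.
End-to-end = 4.96 ms.

4.96 ms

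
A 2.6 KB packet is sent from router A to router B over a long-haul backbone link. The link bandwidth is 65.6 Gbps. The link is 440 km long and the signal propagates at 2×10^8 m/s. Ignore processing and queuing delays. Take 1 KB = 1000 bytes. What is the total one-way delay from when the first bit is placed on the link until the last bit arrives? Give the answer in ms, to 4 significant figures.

2.200 ms

L = 20800 bits.
Transmission delay = L/R = 20800 / 6.56e+10 = 0.000317073 ms.
Propagation delay = d/s = 440000 m / 200000000 m/s = 2.2 ms.
Total = 2.200 ms.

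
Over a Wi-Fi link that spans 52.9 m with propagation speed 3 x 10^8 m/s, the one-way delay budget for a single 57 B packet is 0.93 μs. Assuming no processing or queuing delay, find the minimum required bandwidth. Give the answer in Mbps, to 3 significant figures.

605 Mbps

L = 456 bits.
Propagation delay = 52.9 / 300000000 = 0.176333 μs.
Transmission budget = 0.93 − 0.176333 = 0.753667 μs.
R ≥ L / t_tx = 456 bits / 7.53667e-07 s = 605 Mbps.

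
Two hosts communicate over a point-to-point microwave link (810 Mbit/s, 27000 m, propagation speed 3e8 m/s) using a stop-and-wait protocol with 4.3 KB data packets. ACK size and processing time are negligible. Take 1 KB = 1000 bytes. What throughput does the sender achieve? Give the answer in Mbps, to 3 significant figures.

155 Mbps

t_tx = L/R = 34400/810000000 = 4.24691e-05 s.
t_prop = 27000/300000000 = 9e-05 s; RTT = 0.00018 s.
Cycle = t_tx + RTT = 0.000222469 s.
Throughput = L / cycle = 34400 / 0.000222469 = 155 Mbps.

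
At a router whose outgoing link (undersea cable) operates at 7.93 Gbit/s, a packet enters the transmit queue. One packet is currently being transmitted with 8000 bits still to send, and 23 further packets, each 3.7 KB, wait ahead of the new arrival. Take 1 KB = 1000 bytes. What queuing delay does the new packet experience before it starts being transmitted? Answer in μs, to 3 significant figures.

Each queued packet: L/R = 29600/7930000000 = 3.73266 μs.
23 queued → 85.8512 μs.
Plus remaining 8000 bits of current packet: 1.00883 μs.
Queuing delay = 86.9 μs.

86.9 μs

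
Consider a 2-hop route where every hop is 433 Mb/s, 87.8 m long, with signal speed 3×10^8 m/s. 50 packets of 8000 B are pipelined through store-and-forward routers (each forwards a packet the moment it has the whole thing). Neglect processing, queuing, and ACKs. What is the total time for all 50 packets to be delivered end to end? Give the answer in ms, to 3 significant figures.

7.54 ms

Per-hop transmission t_tx = L/R = 64000/433000000 = 0.147806 ms.
Per-hop propagation t_prop = 87.8/300000000 = 0.000292667 ms.
Pipeline fill: first packet needs 2·t_tx to clear all hops; remaining 49 packets each add one t_tx.
Total = (2+50-1)·t_tx + 2·t_prop = 51·0.147806 + 2·0.000292667 = 7.54 ms.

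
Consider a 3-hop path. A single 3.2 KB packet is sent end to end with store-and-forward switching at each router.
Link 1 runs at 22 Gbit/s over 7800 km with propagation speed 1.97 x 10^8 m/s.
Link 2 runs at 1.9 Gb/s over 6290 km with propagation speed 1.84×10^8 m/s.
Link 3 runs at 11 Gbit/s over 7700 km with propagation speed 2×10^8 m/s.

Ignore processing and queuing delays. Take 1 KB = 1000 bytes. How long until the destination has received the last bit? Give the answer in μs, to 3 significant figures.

112000 μs

L = 25600 bits.
Transmission delays (L/R per hop): 1.16364, 13.4737, 2.32727 μs; sum = 16.9646 μs.
Propagation delays (d/s per hop): 39593.9, 34184.8, 38500 μs; sum = 112279 μs.
End-to-end = 112000 μs.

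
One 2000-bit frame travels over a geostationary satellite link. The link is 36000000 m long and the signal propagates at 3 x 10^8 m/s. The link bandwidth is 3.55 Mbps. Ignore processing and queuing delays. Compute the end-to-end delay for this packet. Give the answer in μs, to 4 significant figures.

120600 μs

Transmission delay = L/R = 2000 / 3550000 = 563.38 μs.
Propagation delay = d/s = 36000000 m / 300000000 m/s = 120000 μs.
Total = 120600 μs.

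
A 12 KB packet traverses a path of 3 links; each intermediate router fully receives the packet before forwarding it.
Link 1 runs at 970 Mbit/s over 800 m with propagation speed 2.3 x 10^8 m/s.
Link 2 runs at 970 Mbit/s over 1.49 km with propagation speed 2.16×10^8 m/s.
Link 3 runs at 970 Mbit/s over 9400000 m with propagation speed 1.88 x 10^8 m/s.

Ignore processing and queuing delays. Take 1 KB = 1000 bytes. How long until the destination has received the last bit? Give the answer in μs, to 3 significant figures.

L = 96000 bits.
Transmission delay per hop = L/R = 96000/970000000 = 98.9691 μs; 3 hops → 296.907 μs.
Propagation delays (d/s per hop): 3.47826, 6.89815, 50000 μs; sum = 50010.4 μs.
End-to-end = 50300 μs.

50300 μs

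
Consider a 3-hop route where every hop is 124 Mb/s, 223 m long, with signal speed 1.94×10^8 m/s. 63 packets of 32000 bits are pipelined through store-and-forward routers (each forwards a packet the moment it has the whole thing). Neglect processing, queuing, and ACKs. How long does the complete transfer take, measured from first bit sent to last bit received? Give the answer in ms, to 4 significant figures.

16.78 ms

Per-hop transmission t_tx = L/R = 32000/124000000 = 0.258065 ms.
Per-hop propagation t_prop = 223/194000000 = 0.00114948 ms.
Pipeline fill: first packet needs 3·t_tx to clear all hops; remaining 62 packets each add one t_tx.
Total = (3+63-1)·t_tx + 3·t_prop = 65·0.258065 + 3·0.00114948 = 16.78 ms.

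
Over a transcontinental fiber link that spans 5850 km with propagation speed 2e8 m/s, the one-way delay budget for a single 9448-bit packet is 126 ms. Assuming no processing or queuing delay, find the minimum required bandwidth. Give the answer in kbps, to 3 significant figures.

Propagation delay = 5850000 / 200000000 = 29.25 ms.
Transmission budget = 126 − 29.25 = 96.75 ms.
R ≥ L / t_tx = 9448 bits / 0.09675 s = 97.7 kbps.

97.7 kbps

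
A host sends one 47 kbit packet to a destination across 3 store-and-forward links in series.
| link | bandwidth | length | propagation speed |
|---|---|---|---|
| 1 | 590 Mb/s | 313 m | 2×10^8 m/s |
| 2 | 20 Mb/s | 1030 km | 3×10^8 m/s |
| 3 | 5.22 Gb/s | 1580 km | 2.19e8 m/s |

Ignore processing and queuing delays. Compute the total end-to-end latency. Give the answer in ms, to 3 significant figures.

13.1 ms

L = 47000 bits.
Transmission delays (L/R per hop): 0.079661, 2.35, 0.00900383 ms; sum = 2.43866 ms.
Propagation delays (d/s per hop): 0.001565, 3.43333, 7.21461 ms; sum = 10.6495 ms.
End-to-end = 13.1 ms.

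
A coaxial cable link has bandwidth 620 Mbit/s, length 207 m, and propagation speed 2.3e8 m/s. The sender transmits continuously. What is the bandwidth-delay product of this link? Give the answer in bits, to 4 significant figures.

558.0 bits

Propagation delay = 207 / 2.3e+08 = 9e-07 s.
BDP = R × t_prop = 620000000 × 9e-07 = 558 bits.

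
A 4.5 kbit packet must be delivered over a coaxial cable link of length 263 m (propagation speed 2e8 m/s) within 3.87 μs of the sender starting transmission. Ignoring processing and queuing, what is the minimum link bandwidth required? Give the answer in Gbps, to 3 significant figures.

Propagation delay = 263 / 200000000 = 1.315 μs.
Transmission budget = 3.87 − 1.315 = 2.555 μs.
R ≥ L / t_tx = 4500 bits / 2.555e-06 s = 1.76 Gbps.

1.76 Gbps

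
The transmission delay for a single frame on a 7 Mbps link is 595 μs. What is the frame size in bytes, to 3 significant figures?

L = R × t_tx = 7000000 b/s × 0.000595 s = 4165 bits.
In bytes: 4165 / 8 = 521 bytes.

521 bytes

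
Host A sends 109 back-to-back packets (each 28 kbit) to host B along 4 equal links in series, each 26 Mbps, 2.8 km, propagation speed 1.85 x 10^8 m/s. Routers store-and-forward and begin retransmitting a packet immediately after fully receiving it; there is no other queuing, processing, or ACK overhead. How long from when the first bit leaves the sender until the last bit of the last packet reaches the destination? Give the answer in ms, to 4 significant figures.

120.7 ms

Per-hop transmission t_tx = L/R = 28000/26000000 = 1.07692 ms.
Per-hop propagation t_prop = 2800/185000000 = 0.0151351 ms.
Pipeline fill: first packet needs 4·t_tx to clear all hops; remaining 108 packets each add one t_tx.
Total = (4+109-1)·t_tx + 4·t_prop = 112·1.07692 + 4·0.0151351 = 120.7 ms.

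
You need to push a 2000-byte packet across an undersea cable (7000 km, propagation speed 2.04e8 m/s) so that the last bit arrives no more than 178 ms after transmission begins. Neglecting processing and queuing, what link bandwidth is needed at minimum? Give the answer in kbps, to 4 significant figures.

L = 16000 bits.
Propagation delay = 7000000 / 204000000 = 34.3137 ms.
Transmission budget = 178 − 34.3137 = 143.686 ms.
R ≥ L / t_tx = 16000 bits / 0.143686 s = 111.4 kbps.

111.4 kbps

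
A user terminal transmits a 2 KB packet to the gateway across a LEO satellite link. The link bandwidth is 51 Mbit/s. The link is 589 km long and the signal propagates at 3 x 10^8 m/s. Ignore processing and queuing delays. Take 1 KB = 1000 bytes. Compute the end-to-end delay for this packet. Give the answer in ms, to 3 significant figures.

2.28 ms

L = 16000 bits.
Transmission delay = L/R = 16000 / 51000000 = 0.313725 ms.
Propagation delay = d/s = 589000 m / 300000000 m/s = 1.96333 ms.
Total = 2.28 ms.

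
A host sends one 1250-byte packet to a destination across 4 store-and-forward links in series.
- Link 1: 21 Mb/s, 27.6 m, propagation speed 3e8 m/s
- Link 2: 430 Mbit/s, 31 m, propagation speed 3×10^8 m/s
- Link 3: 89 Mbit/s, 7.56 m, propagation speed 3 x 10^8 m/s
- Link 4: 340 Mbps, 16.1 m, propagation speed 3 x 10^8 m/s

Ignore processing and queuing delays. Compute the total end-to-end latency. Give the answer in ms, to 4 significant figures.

0.6415 ms

L = 1250 × 8 = 10000 bits.
Transmission delays (L/R per hop): 0.47619, 0.0232558, 0.11236, 0.0294118 ms; sum = 0.641218 ms.
Propagation delays (d/s per hop): 9.2e-05, 0.000103333, 2.52e-05, 5.36667e-05 ms; sum = 0.0002742 ms.
End-to-end = 0.6415 ms.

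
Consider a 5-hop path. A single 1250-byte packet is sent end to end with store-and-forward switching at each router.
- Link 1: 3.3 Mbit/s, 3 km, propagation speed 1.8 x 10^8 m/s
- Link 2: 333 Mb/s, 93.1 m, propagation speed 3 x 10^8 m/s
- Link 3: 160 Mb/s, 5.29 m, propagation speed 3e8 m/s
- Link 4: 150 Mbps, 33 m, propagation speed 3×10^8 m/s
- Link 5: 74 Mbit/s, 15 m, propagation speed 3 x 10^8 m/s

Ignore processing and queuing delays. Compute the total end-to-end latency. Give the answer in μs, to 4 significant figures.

3342 μs

L = 1250 × 8 = 10000 bits.
Transmission delays (L/R per hop): 3030.3, 30.03, 62.5, 66.6667, 135.135 μs; sum = 3324.63 μs.
Propagation delays (d/s per hop): 16.6667, 0.310333, 0.0176333, 0.11, 0.05 μs; sum = 17.1546 μs.
End-to-end = 3342 μs.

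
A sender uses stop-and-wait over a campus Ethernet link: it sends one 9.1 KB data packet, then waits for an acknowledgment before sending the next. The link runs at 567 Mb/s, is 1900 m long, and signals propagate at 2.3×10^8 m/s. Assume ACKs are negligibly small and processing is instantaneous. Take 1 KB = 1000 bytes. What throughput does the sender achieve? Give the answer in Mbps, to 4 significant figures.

502.4 Mbps

t_tx = L/R = 72800/567000000 = 0.000128395 s.
t_prop = 1900/2.3e+08 = 8.26087e-06 s; RTT = 1.65217e-05 s.
Cycle = t_tx + RTT = 0.000144917 s.
Throughput = L / cycle = 72800 / 0.000144917 = 502.4 Mbps.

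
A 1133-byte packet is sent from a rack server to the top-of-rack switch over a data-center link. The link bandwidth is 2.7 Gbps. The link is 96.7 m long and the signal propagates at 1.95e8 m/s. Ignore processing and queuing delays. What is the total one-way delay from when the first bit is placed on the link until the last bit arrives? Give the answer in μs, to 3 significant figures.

3.85 μs

L = 1133 × 8 = 9064 bits.
Transmission delay = L/R = 9064 / 2700000000 = 3.35704 μs.
Propagation delay = d/s = 96.7 m / 195000000 m/s = 0.495897 μs.
Total = 3.85 μs.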